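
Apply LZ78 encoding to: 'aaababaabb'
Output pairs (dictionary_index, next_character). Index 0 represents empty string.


LZ78 encoding steps:
Dictionary: {0: ''}
Step 1: w='' (idx 0), next='a' -> output (0, 'a'), add 'a' as idx 1
Step 2: w='a' (idx 1), next='a' -> output (1, 'a'), add 'aa' as idx 2
Step 3: w='' (idx 0), next='b' -> output (0, 'b'), add 'b' as idx 3
Step 4: w='a' (idx 1), next='b' -> output (1, 'b'), add 'ab' as idx 4
Step 5: w='aa' (idx 2), next='b' -> output (2, 'b'), add 'aab' as idx 5
Step 6: w='b' (idx 3), end of input -> output (3, '')


Encoded: [(0, 'a'), (1, 'a'), (0, 'b'), (1, 'b'), (2, 'b'), (3, '')]


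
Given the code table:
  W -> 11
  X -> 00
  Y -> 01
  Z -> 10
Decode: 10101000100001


Decoding:
10 -> Z
10 -> Z
10 -> Z
00 -> X
10 -> Z
00 -> X
01 -> Y


Result: ZZZXZXY


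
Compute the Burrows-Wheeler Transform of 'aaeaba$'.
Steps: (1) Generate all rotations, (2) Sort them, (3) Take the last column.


Rotations (sorted):
  0: $aaeaba -> last char: a
  1: a$aaeab -> last char: b
  2: aaeaba$ -> last char: $
  3: aba$aae -> last char: e
  4: aeaba$a -> last char: a
  5: ba$aaea -> last char: a
  6: eaba$aa -> last char: a


BWT = ab$eaaa


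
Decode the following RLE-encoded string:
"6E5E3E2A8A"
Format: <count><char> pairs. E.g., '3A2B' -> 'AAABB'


Expanding each <count><char> pair:
  6E -> 'EEEEEE'
  5E -> 'EEEEE'
  3E -> 'EEE'
  2A -> 'AA'
  8A -> 'AAAAAAAA'

Decoded = EEEEEEEEEEEEEEAAAAAAAAAA


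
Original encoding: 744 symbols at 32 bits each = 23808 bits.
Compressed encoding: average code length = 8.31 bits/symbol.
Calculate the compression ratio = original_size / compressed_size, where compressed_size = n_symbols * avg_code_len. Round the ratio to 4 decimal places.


original_size = n_symbols * orig_bits = 744 * 32 = 23808 bits
compressed_size = n_symbols * avg_code_len = 744 * 8.31 = 6182.64 bits
ratio = original_size / compressed_size = 23808 / 6182.64 = 3.8508

Compression ratio = 3.8508


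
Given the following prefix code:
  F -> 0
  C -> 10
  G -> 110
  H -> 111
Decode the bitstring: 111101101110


Decoding step by step:
Bits 111 -> H
Bits 10 -> C
Bits 110 -> G
Bits 111 -> H
Bits 0 -> F


Decoded message: HCGHF


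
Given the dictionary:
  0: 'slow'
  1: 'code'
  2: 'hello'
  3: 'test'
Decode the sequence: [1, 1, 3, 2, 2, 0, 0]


Look up each index in the dictionary:
  1 -> 'code'
  1 -> 'code'
  3 -> 'test'
  2 -> 'hello'
  2 -> 'hello'
  0 -> 'slow'
  0 -> 'slow'

Decoded: "code code test hello hello slow slow"


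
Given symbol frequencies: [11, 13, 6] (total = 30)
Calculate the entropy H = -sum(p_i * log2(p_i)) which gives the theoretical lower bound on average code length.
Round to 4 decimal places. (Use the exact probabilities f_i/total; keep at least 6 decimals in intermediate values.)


Per-symbol terms -p_i * log2(p_i) with p_i = f_i/30:
  p = 11/30 = 0.366667: log2(p) = -1.447459, -p*log2(p) = 0.530735
  p = 13/30 = 0.433333: log2(p) = -1.206451, -p*log2(p) = 0.522795
  p = 6/30 = 0.200000: log2(p) = -2.321928, -p*log2(p) = 0.464386
H = 0.530735 + 0.522795 + 0.464386 = 1.517916

H = 1.5179 bits/symbol


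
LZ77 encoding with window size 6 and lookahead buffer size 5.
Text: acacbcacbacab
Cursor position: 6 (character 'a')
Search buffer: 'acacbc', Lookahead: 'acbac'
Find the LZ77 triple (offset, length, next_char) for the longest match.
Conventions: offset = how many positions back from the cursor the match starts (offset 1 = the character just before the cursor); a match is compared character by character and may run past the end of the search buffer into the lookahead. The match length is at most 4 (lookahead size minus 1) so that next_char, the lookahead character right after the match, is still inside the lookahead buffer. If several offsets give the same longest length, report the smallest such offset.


Try each offset into the search buffer:
  offset=1 (pos 5, char 'c'): match length 0
  offset=2 (pos 4, char 'b'): match length 0
  offset=3 (pos 3, char 'c'): match length 0
  offset=4 (pos 2, char 'a'): match length 3
  offset=5 (pos 1, char 'c'): match length 0
  offset=6 (pos 0, char 'a'): match length 2
Longest match has length 3 at offset 4.
next_char = character at position 6 + 3 = 9 -> 'a'

Best match: offset=4, length=3 (matching 'acb' starting at position 2)
LZ77 triple: (4, 3, 'a')


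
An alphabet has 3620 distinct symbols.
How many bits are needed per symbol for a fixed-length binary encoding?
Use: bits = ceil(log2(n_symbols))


log2(3620) = 11.8218
Bracket: 2^11 = 2048 < 3620 <= 2^12 = 4096
So ceil(log2(3620)) = 12

bits = ceil(log2(3620)) = ceil(11.8218) = 12 bits


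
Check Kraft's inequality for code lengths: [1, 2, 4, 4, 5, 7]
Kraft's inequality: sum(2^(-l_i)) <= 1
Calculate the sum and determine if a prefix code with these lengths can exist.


Sum = 2^(-1) + 2^(-2) + 2^(-4) + 2^(-4) + 2^(-5) + 2^(-7)
    = 0.5 + 0.25 + 0.0625 + 0.0625 + 0.03125 + 0.0078125
    = 117/128 = 0.9140625
Since 0.9140625 <= 1, Kraft's inequality IS satisfied.
A prefix code with these lengths CAN exist.

Kraft sum = 0.9140625. Satisfied.


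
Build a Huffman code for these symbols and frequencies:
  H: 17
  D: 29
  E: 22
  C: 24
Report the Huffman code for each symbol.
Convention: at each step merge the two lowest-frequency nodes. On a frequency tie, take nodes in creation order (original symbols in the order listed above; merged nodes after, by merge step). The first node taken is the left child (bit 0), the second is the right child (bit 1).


Huffman tree construction:
Step 1: Merge H(17) + E(22) = 39
Step 2: Merge C(24) + D(29) = 53
Step 3: Merge (H+E)(39) + (C+D)(53) = 92
Read each symbol's code off the tree from the root (left child = 0, right child = 1).

Codes:
  H: 00 (length 2)
  D: 11 (length 2)
  E: 01 (length 2)
  C: 10 (length 2)
Average code length: 184/92 = 2.0000 bits/symbol


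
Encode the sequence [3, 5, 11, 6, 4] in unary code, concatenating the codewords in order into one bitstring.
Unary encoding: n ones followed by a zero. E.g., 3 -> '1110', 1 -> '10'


Encode each number as n ones followed by a terminating 0:
  3 -> 1110 (4 bits)
  5 -> 111110 (6 bits)
  11 -> 111111111110 (12 bits)
  6 -> 1111110 (7 bits)
  4 -> 11110 (5 bits)
Total length = 4 + 6 + 12 + 7 + 5 = 34 bits.

Unary([3, 5, 11, 6, 4]) = 1110111110111111111110111111011110 (34 bits)


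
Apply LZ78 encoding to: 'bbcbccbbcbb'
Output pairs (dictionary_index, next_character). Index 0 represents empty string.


LZ78 encoding steps:
Dictionary: {0: ''}
Step 1: w='' (idx 0), next='b' -> output (0, 'b'), add 'b' as idx 1
Step 2: w='b' (idx 1), next='c' -> output (1, 'c'), add 'bc' as idx 2
Step 3: w='bc' (idx 2), next='c' -> output (2, 'c'), add 'bcc' as idx 3
Step 4: w='b' (idx 1), next='b' -> output (1, 'b'), add 'bb' as idx 4
Step 5: w='' (idx 0), next='c' -> output (0, 'c'), add 'c' as idx 5
Step 6: w='bb' (idx 4), end of input -> output (4, '')


Encoded: [(0, 'b'), (1, 'c'), (2, 'c'), (1, 'b'), (0, 'c'), (4, '')]


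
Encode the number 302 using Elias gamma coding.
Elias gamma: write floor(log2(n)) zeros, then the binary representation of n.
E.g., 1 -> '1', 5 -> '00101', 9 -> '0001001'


num_bits = floor(log2(302)) + 1 = 9
leading_zeros = num_bits - 1 = 8
binary(302) = 100101110

Elias gamma(302) = '00000000' + '100101110' = 00000000100101110 (17 bits)


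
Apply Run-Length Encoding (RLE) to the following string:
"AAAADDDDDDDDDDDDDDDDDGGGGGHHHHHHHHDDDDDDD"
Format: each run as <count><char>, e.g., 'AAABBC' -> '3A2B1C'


Scanning runs left to right:
  i=0: run of 'A' x 4 -> '4A'
  i=4: run of 'D' x 17 -> '17D'
  i=21: run of 'G' x 5 -> '5G'
  i=26: run of 'H' x 8 -> '8H'
  i=34: run of 'D' x 7 -> '7D'

RLE = 4A17D5G8H7D


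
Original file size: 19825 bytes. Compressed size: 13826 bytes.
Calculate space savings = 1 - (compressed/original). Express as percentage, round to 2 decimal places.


ratio = compressed/original = 13826/19825 = 0.697402
savings = 1 - ratio = 1 - 0.697402 = 0.302598
as a percentage: 0.302598 * 100 = 30.26%

Space savings = 1 - 13826/19825 = 30.26%


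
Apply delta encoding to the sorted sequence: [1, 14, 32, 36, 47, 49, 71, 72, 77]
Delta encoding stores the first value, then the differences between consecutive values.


First value: 1
Deltas:
  14 - 1 = 13
  32 - 14 = 18
  36 - 32 = 4
  47 - 36 = 11
  49 - 47 = 2
  71 - 49 = 22
  72 - 71 = 1
  77 - 72 = 5


Delta encoded: [1, 13, 18, 4, 11, 2, 22, 1, 5]


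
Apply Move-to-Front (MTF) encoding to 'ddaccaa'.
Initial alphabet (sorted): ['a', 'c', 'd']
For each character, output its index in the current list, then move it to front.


MTF encoding:
'd': index 2 in ['a', 'c', 'd'] -> ['d', 'a', 'c']
'd': index 0 in ['d', 'a', 'c'] -> ['d', 'a', 'c']
'a': index 1 in ['d', 'a', 'c'] -> ['a', 'd', 'c']
'c': index 2 in ['a', 'd', 'c'] -> ['c', 'a', 'd']
'c': index 0 in ['c', 'a', 'd'] -> ['c', 'a', 'd']
'a': index 1 in ['c', 'a', 'd'] -> ['a', 'c', 'd']
'a': index 0 in ['a', 'c', 'd'] -> ['a', 'c', 'd']


Output: [2, 0, 1, 2, 0, 1, 0]


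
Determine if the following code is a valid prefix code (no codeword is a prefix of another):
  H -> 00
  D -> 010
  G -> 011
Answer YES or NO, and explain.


Checking each pair (does one codeword prefix another?):
  H='00' vs D='010': no prefix
  H='00' vs G='011': no prefix
  D='010' vs H='00': no prefix
  D='010' vs G='011': no prefix
  G='011' vs H='00': no prefix
  G='011' vs D='010': no prefix
No violation found over all pairs.

YES -- this is a valid prefix code. No codeword is a prefix of any other codeword.


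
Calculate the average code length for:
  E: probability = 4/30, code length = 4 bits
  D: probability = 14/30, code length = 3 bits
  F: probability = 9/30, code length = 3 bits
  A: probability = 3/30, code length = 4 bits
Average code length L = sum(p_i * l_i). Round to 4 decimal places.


Weighted contributions p_i * l_i:
  E: (4/30) * 4 = 16/30
  D: (14/30) * 3 = 42/30
  F: (9/30) * 3 = 27/30
  A: (3/30) * 4 = 12/30
Sum = (16 + 42 + 27 + 12)/30 = 97/30

L = 97/30 = 3.2333 bits/symbol


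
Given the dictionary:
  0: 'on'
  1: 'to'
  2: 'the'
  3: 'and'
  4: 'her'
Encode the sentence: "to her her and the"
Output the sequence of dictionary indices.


Look up each word in the dictionary:
  'to' -> 1
  'her' -> 4
  'her' -> 4
  'and' -> 3
  'the' -> 2

Encoded: [1, 4, 4, 3, 2]


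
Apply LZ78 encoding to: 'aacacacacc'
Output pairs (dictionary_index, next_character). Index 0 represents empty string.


LZ78 encoding steps:
Dictionary: {0: ''}
Step 1: w='' (idx 0), next='a' -> output (0, 'a'), add 'a' as idx 1
Step 2: w='a' (idx 1), next='c' -> output (1, 'c'), add 'ac' as idx 2
Step 3: w='ac' (idx 2), next='a' -> output (2, 'a'), add 'aca' as idx 3
Step 4: w='' (idx 0), next='c' -> output (0, 'c'), add 'c' as idx 4
Step 5: w='ac' (idx 2), next='c' -> output (2, 'c'), add 'acc' as idx 5


Encoded: [(0, 'a'), (1, 'c'), (2, 'a'), (0, 'c'), (2, 'c')]


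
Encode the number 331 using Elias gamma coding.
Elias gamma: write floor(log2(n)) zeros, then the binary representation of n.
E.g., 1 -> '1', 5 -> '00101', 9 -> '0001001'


num_bits = floor(log2(331)) + 1 = 9
leading_zeros = num_bits - 1 = 8
binary(331) = 101001011

Elias gamma(331) = '00000000' + '101001011' = 00000000101001011 (17 bits)


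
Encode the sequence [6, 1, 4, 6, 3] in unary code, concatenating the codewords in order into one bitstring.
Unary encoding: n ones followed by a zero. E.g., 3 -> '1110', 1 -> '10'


Encode each number as n ones followed by a terminating 0:
  6 -> 1111110 (7 bits)
  1 -> 10 (2 bits)
  4 -> 11110 (5 bits)
  6 -> 1111110 (7 bits)
  3 -> 1110 (4 bits)
Total length = 7 + 2 + 5 + 7 + 4 = 25 bits.

Unary([6, 1, 4, 6, 3]) = 1111110101111011111101110 (25 bits)


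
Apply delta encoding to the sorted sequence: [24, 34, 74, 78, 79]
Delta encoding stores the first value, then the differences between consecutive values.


First value: 24
Deltas:
  34 - 24 = 10
  74 - 34 = 40
  78 - 74 = 4
  79 - 78 = 1


Delta encoded: [24, 10, 40, 4, 1]


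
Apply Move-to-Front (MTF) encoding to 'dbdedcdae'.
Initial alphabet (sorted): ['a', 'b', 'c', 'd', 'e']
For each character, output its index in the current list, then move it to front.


MTF encoding:
'd': index 3 in ['a', 'b', 'c', 'd', 'e'] -> ['d', 'a', 'b', 'c', 'e']
'b': index 2 in ['d', 'a', 'b', 'c', 'e'] -> ['b', 'd', 'a', 'c', 'e']
'd': index 1 in ['b', 'd', 'a', 'c', 'e'] -> ['d', 'b', 'a', 'c', 'e']
'e': index 4 in ['d', 'b', 'a', 'c', 'e'] -> ['e', 'd', 'b', 'a', 'c']
'd': index 1 in ['e', 'd', 'b', 'a', 'c'] -> ['d', 'e', 'b', 'a', 'c']
'c': index 4 in ['d', 'e', 'b', 'a', 'c'] -> ['c', 'd', 'e', 'b', 'a']
'd': index 1 in ['c', 'd', 'e', 'b', 'a'] -> ['d', 'c', 'e', 'b', 'a']
'a': index 4 in ['d', 'c', 'e', 'b', 'a'] -> ['a', 'd', 'c', 'e', 'b']
'e': index 3 in ['a', 'd', 'c', 'e', 'b'] -> ['e', 'a', 'd', 'c', 'b']


Output: [3, 2, 1, 4, 1, 4, 1, 4, 3]


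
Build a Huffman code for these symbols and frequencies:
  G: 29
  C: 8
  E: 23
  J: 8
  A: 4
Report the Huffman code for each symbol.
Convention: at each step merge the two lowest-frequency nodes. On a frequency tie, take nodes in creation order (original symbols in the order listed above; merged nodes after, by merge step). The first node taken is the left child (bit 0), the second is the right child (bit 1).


Huffman tree construction:
Step 1: Merge A(4) + C(8) = 12
Step 2: Merge J(8) + (A+C)(12) = 20
Step 3: Merge (J+(A+C))(20) + E(23) = 43
Step 4: Merge G(29) + ((J+(A+C))+E)(43) = 72
Read each symbol's code off the tree from the root (left child = 0, right child = 1).

Codes:
  G: 0 (length 1)
  C: 1011 (length 4)
  E: 11 (length 2)
  J: 100 (length 3)
  A: 1010 (length 4)
Average code length: 147/72 = 2.0417 bits/symbol


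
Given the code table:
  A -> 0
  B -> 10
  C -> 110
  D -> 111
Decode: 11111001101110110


Decoding:
111 -> D
110 -> C
0 -> A
110 -> C
111 -> D
0 -> A
110 -> C


Result: DCACDAC


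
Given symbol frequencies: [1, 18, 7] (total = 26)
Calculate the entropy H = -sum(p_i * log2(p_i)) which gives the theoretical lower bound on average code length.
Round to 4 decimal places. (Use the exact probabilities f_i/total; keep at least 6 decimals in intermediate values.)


Per-symbol terms -p_i * log2(p_i) with p_i = f_i/26:
  p = 1/26 = 0.038462: log2(p) = -4.700440, -p*log2(p) = 0.180786
  p = 18/26 = 0.692308: log2(p) = -0.530515, -p*log2(p) = 0.367279
  p = 7/26 = 0.269231: log2(p) = -1.893085, -p*log2(p) = 0.509677
H = 0.180786 + 0.367279 + 0.509677 = 1.057742

H = 1.0577 bits/symbol


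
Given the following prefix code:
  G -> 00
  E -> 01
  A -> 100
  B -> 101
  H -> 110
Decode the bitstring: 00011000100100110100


Decoding step by step:
Bits 00 -> G
Bits 01 -> E
Bits 100 -> A
Bits 01 -> E
Bits 00 -> G
Bits 100 -> A
Bits 110 -> H
Bits 100 -> A


Decoded message: GEAEGAHA


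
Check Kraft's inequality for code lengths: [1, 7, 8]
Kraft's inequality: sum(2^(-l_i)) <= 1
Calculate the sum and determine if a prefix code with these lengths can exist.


Sum = 2^(-1) + 2^(-7) + 2^(-8)
    = 0.5 + 0.0078125 + 0.00390625
    = 131/256 = 0.51171875
Since 0.51171875 <= 1, Kraft's inequality IS satisfied.
A prefix code with these lengths CAN exist.

Kraft sum = 0.51171875. Satisfied.


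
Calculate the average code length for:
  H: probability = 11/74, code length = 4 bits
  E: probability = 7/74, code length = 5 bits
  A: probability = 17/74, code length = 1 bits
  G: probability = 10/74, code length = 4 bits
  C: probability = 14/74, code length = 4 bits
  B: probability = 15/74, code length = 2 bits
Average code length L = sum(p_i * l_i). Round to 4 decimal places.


Weighted contributions p_i * l_i:
  H: (11/74) * 4 = 44/74
  E: (7/74) * 5 = 35/74
  A: (17/74) * 1 = 17/74
  G: (10/74) * 4 = 40/74
  C: (14/74) * 4 = 56/74
  B: (15/74) * 2 = 30/74
Sum = (44 + 35 + 17 + 40 + 56 + 30)/74 = 222/74

L = 222/74 = 3.0000 bits/symbol


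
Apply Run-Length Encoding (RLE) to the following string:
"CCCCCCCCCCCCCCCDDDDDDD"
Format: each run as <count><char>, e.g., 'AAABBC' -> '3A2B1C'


Scanning runs left to right:
  i=0: run of 'C' x 15 -> '15C'
  i=15: run of 'D' x 7 -> '7D'

RLE = 15C7D


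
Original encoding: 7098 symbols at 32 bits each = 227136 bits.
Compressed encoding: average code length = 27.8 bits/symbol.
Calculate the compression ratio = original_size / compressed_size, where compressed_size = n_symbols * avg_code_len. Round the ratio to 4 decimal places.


original_size = n_symbols * orig_bits = 7098 * 32 = 227136 bits
compressed_size = n_symbols * avg_code_len = 7098 * 27.8 = 197324.4 bits
ratio = original_size / compressed_size = 227136 / 197324.4 = 1.1511

Compression ratio = 1.1511


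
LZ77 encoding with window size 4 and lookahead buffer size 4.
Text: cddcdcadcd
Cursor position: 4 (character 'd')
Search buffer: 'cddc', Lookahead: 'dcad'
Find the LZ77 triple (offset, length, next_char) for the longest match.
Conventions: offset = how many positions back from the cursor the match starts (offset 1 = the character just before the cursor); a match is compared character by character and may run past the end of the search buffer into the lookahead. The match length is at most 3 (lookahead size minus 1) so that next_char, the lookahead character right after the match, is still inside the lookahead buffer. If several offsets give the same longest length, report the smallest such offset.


Try each offset into the search buffer:
  offset=1 (pos 3, char 'c'): match length 0
  offset=2 (pos 2, char 'd'): match length 2
  offset=3 (pos 1, char 'd'): match length 1
  offset=4 (pos 0, char 'c'): match length 0
Longest match has length 2 at offset 2.
next_char = character at position 4 + 2 = 6 -> 'a'

Best match: offset=2, length=2 (matching 'dc' starting at position 2)
LZ77 triple: (2, 2, 'a')


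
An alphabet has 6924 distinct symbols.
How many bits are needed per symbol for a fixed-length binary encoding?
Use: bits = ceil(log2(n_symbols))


log2(6924) = 12.7574
Bracket: 2^12 = 4096 < 6924 <= 2^13 = 8192
So ceil(log2(6924)) = 13

bits = ceil(log2(6924)) = ceil(12.7574) = 13 bits


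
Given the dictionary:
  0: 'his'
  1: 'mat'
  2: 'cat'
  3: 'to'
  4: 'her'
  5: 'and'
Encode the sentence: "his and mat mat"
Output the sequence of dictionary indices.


Look up each word in the dictionary:
  'his' -> 0
  'and' -> 5
  'mat' -> 1
  'mat' -> 1

Encoded: [0, 5, 1, 1]


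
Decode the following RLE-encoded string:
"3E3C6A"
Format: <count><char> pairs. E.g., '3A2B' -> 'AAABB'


Expanding each <count><char> pair:
  3E -> 'EEE'
  3C -> 'CCC'
  6A -> 'AAAAAA'

Decoded = EEECCCAAAAAA


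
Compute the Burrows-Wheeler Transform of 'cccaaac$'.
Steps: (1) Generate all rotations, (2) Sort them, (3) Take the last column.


Rotations (sorted):
  0: $cccaaac -> last char: c
  1: aaac$ccc -> last char: c
  2: aac$ccca -> last char: a
  3: ac$cccaa -> last char: a
  4: c$cccaaa -> last char: a
  5: caaac$cc -> last char: c
  6: ccaaac$c -> last char: c
  7: cccaaac$ -> last char: $


BWT = ccaaacc$


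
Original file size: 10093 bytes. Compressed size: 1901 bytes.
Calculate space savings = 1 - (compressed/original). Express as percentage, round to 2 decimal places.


ratio = compressed/original = 1901/10093 = 0.188348
savings = 1 - ratio = 1 - 0.188348 = 0.811652
as a percentage: 0.811652 * 100 = 81.17%

Space savings = 1 - 1901/10093 = 81.17%


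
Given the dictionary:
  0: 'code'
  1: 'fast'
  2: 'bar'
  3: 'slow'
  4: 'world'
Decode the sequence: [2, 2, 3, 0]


Look up each index in the dictionary:
  2 -> 'bar'
  2 -> 'bar'
  3 -> 'slow'
  0 -> 'code'

Decoded: "bar bar slow code"


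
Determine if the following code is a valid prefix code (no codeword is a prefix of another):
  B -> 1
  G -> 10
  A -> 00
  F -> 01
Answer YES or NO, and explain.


Checking each pair (does one codeword prefix another?):
  B='1' vs G='10': prefix -- VIOLATION

NO -- this is NOT a valid prefix code. B (1) is a prefix of G (10).


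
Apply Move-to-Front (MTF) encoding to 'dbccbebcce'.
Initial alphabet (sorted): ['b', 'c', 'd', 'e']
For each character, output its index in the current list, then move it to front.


MTF encoding:
'd': index 2 in ['b', 'c', 'd', 'e'] -> ['d', 'b', 'c', 'e']
'b': index 1 in ['d', 'b', 'c', 'e'] -> ['b', 'd', 'c', 'e']
'c': index 2 in ['b', 'd', 'c', 'e'] -> ['c', 'b', 'd', 'e']
'c': index 0 in ['c', 'b', 'd', 'e'] -> ['c', 'b', 'd', 'e']
'b': index 1 in ['c', 'b', 'd', 'e'] -> ['b', 'c', 'd', 'e']
'e': index 3 in ['b', 'c', 'd', 'e'] -> ['e', 'b', 'c', 'd']
'b': index 1 in ['e', 'b', 'c', 'd'] -> ['b', 'e', 'c', 'd']
'c': index 2 in ['b', 'e', 'c', 'd'] -> ['c', 'b', 'e', 'd']
'c': index 0 in ['c', 'b', 'e', 'd'] -> ['c', 'b', 'e', 'd']
'e': index 2 in ['c', 'b', 'e', 'd'] -> ['e', 'c', 'b', 'd']


Output: [2, 1, 2, 0, 1, 3, 1, 2, 0, 2]


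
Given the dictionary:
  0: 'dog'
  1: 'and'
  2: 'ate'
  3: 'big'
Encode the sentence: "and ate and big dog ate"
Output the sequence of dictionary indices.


Look up each word in the dictionary:
  'and' -> 1
  'ate' -> 2
  'and' -> 1
  'big' -> 3
  'dog' -> 0
  'ate' -> 2

Encoded: [1, 2, 1, 3, 0, 2]


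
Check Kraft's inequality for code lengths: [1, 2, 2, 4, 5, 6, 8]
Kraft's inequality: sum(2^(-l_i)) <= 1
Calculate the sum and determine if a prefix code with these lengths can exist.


Sum = 2^(-1) + 2^(-2) + 2^(-2) + 2^(-4) + 2^(-5) + 2^(-6) + 2^(-8)
    = 0.5 + 0.25 + 0.25 + 0.0625 + 0.03125 + 0.015625 + 0.00390625
    = 285/256 = 1.11328125
Since 1.11328125 > 1, Kraft's inequality is NOT satisfied.
A prefix code with these lengths CANNOT exist.

Kraft sum = 1.11328125. Not satisfied.


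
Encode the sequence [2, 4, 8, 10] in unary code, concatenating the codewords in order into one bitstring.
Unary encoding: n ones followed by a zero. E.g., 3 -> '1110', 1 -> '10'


Encode each number as n ones followed by a terminating 0:
  2 -> 110 (3 bits)
  4 -> 11110 (5 bits)
  8 -> 111111110 (9 bits)
  10 -> 11111111110 (11 bits)
Total length = 3 + 5 + 9 + 11 = 28 bits.

Unary([2, 4, 8, 10]) = 1101111011111111011111111110 (28 bits)


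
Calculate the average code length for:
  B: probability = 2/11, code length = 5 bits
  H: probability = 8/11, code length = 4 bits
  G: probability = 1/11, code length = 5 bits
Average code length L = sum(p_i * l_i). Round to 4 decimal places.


Weighted contributions p_i * l_i:
  B: (2/11) * 5 = 10/11
  H: (8/11) * 4 = 32/11
  G: (1/11) * 5 = 5/11
Sum = (10 + 32 + 5)/11 = 47/11

L = 47/11 = 4.2727 bits/symbol


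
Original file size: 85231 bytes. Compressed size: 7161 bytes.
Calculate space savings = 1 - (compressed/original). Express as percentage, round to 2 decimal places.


ratio = compressed/original = 7161/85231 = 0.084019
savings = 1 - ratio = 1 - 0.084019 = 0.915981
as a percentage: 0.915981 * 100 = 91.6%

Space savings = 1 - 7161/85231 = 91.6%


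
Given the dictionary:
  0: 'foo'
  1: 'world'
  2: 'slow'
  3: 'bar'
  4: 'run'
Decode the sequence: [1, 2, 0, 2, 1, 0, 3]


Look up each index in the dictionary:
  1 -> 'world'
  2 -> 'slow'
  0 -> 'foo'
  2 -> 'slow'
  1 -> 'world'
  0 -> 'foo'
  3 -> 'bar'

Decoded: "world slow foo slow world foo bar"


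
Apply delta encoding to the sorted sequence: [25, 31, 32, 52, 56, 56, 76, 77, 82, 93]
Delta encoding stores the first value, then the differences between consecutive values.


First value: 25
Deltas:
  31 - 25 = 6
  32 - 31 = 1
  52 - 32 = 20
  56 - 52 = 4
  56 - 56 = 0
  76 - 56 = 20
  77 - 76 = 1
  82 - 77 = 5
  93 - 82 = 11


Delta encoded: [25, 6, 1, 20, 4, 0, 20, 1, 5, 11]


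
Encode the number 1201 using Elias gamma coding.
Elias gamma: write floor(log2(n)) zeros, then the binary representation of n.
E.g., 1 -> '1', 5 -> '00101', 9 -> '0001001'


num_bits = floor(log2(1201)) + 1 = 11
leading_zeros = num_bits - 1 = 10
binary(1201) = 10010110001

Elias gamma(1201) = '0000000000' + '10010110001' = 000000000010010110001 (21 bits)


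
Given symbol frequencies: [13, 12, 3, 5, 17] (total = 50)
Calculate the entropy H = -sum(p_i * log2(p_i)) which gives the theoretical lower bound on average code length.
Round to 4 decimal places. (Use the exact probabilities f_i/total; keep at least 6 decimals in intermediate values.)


Per-symbol terms -p_i * log2(p_i) with p_i = f_i/50:
  p = 13/50 = 0.260000: log2(p) = -1.943416, -p*log2(p) = 0.505288
  p = 12/50 = 0.240000: log2(p) = -2.058894, -p*log2(p) = 0.494134
  p = 3/50 = 0.060000: log2(p) = -4.058894, -p*log2(p) = 0.243534
  p = 5/50 = 0.100000: log2(p) = -3.321928, -p*log2(p) = 0.332193
  p = 17/50 = 0.340000: log2(p) = -1.556393, -p*log2(p) = 0.529174
H = 0.505288 + 0.494134 + 0.243534 + 0.332193 + 0.529174 = 2.104323

H = 2.1043 bits/symbol


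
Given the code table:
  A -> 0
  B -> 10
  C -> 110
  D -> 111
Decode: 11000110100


Decoding:
110 -> C
0 -> A
0 -> A
110 -> C
10 -> B
0 -> A


Result: CAACBA


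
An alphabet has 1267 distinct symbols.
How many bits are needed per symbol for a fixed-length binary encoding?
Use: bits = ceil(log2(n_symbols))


log2(1267) = 10.3072
Bracket: 2^10 = 1024 < 1267 <= 2^11 = 2048
So ceil(log2(1267)) = 11

bits = ceil(log2(1267)) = ceil(10.3072) = 11 bits


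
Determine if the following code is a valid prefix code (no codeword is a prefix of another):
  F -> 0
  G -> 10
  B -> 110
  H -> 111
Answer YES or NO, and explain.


Checking each pair (does one codeword prefix another?):
  F='0' vs G='10': no prefix
  F='0' vs B='110': no prefix
  F='0' vs H='111': no prefix
  G='10' vs F='0': no prefix
  G='10' vs B='110': no prefix
  G='10' vs H='111': no prefix
  B='110' vs F='0': no prefix
  B='110' vs G='10': no prefix
  B='110' vs H='111': no prefix
  H='111' vs F='0': no prefix
  H='111' vs G='10': no prefix
  H='111' vs B='110': no prefix
No violation found over all pairs.

YES -- this is a valid prefix code. No codeword is a prefix of any other codeword.


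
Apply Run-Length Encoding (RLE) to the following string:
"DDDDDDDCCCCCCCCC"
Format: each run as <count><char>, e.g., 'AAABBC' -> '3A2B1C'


Scanning runs left to right:
  i=0: run of 'D' x 7 -> '7D'
  i=7: run of 'C' x 9 -> '9C'

RLE = 7D9C


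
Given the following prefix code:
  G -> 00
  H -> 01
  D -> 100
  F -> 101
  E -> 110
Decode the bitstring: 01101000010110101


Decoding step by step:
Bits 01 -> H
Bits 101 -> F
Bits 00 -> G
Bits 00 -> G
Bits 101 -> F
Bits 101 -> F
Bits 01 -> H


Decoded message: HFGGFFH


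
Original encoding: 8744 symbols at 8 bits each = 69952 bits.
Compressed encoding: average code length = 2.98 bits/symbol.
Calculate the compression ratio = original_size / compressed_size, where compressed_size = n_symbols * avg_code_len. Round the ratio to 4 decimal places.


original_size = n_symbols * orig_bits = 8744 * 8 = 69952 bits
compressed_size = n_symbols * avg_code_len = 8744 * 2.98 = 26057.12 bits
ratio = original_size / compressed_size = 69952 / 26057.12 = 2.6846

Compression ratio = 2.6846


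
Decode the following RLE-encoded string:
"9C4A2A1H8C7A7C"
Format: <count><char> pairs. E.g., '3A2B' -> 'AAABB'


Expanding each <count><char> pair:
  9C -> 'CCCCCCCCC'
  4A -> 'AAAA'
  2A -> 'AA'
  1H -> 'H'
  8C -> 'CCCCCCCC'
  7A -> 'AAAAAAA'
  7C -> 'CCCCCCC'

Decoded = CCCCCCCCCAAAAAAHCCCCCCCCAAAAAAACCCCCCC


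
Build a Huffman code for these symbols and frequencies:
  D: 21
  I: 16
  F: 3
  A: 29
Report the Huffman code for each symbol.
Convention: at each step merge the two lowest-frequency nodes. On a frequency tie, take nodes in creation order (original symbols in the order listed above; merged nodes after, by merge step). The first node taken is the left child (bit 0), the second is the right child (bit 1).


Huffman tree construction:
Step 1: Merge F(3) + I(16) = 19
Step 2: Merge (F+I)(19) + D(21) = 40
Step 3: Merge A(29) + ((F+I)+D)(40) = 69
Read each symbol's code off the tree from the root (left child = 0, right child = 1).

Codes:
  D: 11 (length 2)
  I: 101 (length 3)
  F: 100 (length 3)
  A: 0 (length 1)
Average code length: 128/69 = 1.8551 bits/symbol


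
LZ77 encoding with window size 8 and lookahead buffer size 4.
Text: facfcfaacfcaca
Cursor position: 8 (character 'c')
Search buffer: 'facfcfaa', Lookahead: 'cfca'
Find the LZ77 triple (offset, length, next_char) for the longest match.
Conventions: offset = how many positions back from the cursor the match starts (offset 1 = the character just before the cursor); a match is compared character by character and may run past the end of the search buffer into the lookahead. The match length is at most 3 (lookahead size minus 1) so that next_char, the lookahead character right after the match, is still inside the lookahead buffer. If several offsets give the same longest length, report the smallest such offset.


Try each offset into the search buffer:
  offset=1 (pos 7, char 'a'): match length 0
  offset=2 (pos 6, char 'a'): match length 0
  offset=3 (pos 5, char 'f'): match length 0
  offset=4 (pos 4, char 'c'): match length 2
  offset=5 (pos 3, char 'f'): match length 0
  offset=6 (pos 2, char 'c'): match length 3
  offset=7 (pos 1, char 'a'): match length 0
  offset=8 (pos 0, char 'f'): match length 0
Longest match has length 3 at offset 6.
next_char = character at position 8 + 3 = 11 -> 'a'

Best match: offset=6, length=3 (matching 'cfc' starting at position 2)
LZ77 triple: (6, 3, 'a')


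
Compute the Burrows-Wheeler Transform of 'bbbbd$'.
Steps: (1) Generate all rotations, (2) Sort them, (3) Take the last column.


Rotations (sorted):
  0: $bbbbd -> last char: d
  1: bbbbd$ -> last char: $
  2: bbbd$b -> last char: b
  3: bbd$bb -> last char: b
  4: bd$bbb -> last char: b
  5: d$bbbb -> last char: b


BWT = d$bbbb


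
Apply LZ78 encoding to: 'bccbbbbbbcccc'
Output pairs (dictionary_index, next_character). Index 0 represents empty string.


LZ78 encoding steps:
Dictionary: {0: ''}
Step 1: w='' (idx 0), next='b' -> output (0, 'b'), add 'b' as idx 1
Step 2: w='' (idx 0), next='c' -> output (0, 'c'), add 'c' as idx 2
Step 3: w='c' (idx 2), next='b' -> output (2, 'b'), add 'cb' as idx 3
Step 4: w='b' (idx 1), next='b' -> output (1, 'b'), add 'bb' as idx 4
Step 5: w='bb' (idx 4), next='b' -> output (4, 'b'), add 'bbb' as idx 5
Step 6: w='c' (idx 2), next='c' -> output (2, 'c'), add 'cc' as idx 6
Step 7: w='cc' (idx 6), end of input -> output (6, '')


Encoded: [(0, 'b'), (0, 'c'), (2, 'b'), (1, 'b'), (4, 'b'), (2, 'c'), (6, '')]


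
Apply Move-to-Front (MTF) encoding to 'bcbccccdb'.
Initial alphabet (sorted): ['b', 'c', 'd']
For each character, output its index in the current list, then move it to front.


MTF encoding:
'b': index 0 in ['b', 'c', 'd'] -> ['b', 'c', 'd']
'c': index 1 in ['b', 'c', 'd'] -> ['c', 'b', 'd']
'b': index 1 in ['c', 'b', 'd'] -> ['b', 'c', 'd']
'c': index 1 in ['b', 'c', 'd'] -> ['c', 'b', 'd']
'c': index 0 in ['c', 'b', 'd'] -> ['c', 'b', 'd']
'c': index 0 in ['c', 'b', 'd'] -> ['c', 'b', 'd']
'c': index 0 in ['c', 'b', 'd'] -> ['c', 'b', 'd']
'd': index 2 in ['c', 'b', 'd'] -> ['d', 'c', 'b']
'b': index 2 in ['d', 'c', 'b'] -> ['b', 'd', 'c']


Output: [0, 1, 1, 1, 0, 0, 0, 2, 2]


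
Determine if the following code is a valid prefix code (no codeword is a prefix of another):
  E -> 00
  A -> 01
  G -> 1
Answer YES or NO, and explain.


Checking each pair (does one codeword prefix another?):
  E='00' vs A='01': no prefix
  E='00' vs G='1': no prefix
  A='01' vs E='00': no prefix
  A='01' vs G='1': no prefix
  G='1' vs E='00': no prefix
  G='1' vs A='01': no prefix
No violation found over all pairs.

YES -- this is a valid prefix code. No codeword is a prefix of any other codeword.


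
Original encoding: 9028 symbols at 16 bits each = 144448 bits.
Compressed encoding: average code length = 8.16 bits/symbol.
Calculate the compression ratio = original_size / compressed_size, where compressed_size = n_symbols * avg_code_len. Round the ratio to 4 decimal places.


original_size = n_symbols * orig_bits = 9028 * 16 = 144448 bits
compressed_size = n_symbols * avg_code_len = 9028 * 8.16 = 73668.48 bits
ratio = original_size / compressed_size = 144448 / 73668.48 = 1.9608

Compression ratio = 1.9608


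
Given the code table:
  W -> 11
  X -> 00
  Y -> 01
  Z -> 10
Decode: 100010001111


Decoding:
10 -> Z
00 -> X
10 -> Z
00 -> X
11 -> W
11 -> W


Result: ZXZXWW


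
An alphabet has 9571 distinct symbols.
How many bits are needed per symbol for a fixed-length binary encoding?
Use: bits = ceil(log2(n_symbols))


log2(9571) = 13.2245
Bracket: 2^13 = 8192 < 9571 <= 2^14 = 16384
So ceil(log2(9571)) = 14

bits = ceil(log2(9571)) = ceil(13.2245) = 14 bits


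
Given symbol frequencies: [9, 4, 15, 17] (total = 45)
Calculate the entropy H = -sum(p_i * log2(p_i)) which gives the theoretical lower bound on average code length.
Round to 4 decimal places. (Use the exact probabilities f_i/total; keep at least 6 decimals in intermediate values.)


Per-symbol terms -p_i * log2(p_i) with p_i = f_i/45:
  p = 9/45 = 0.200000: log2(p) = -2.321928, -p*log2(p) = 0.464386
  p = 4/45 = 0.088889: log2(p) = -3.491853, -p*log2(p) = 0.310387
  p = 15/45 = 0.333333: log2(p) = -1.584963, -p*log2(p) = 0.528321
  p = 17/45 = 0.377778: log2(p) = -1.404390, -p*log2(p) = 0.530547
H = 0.464386 + 0.310387 + 0.528321 + 0.530547 = 1.833641

H = 1.8336 bits/symbol


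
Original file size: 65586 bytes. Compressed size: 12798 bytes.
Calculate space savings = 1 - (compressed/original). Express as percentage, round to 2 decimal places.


ratio = compressed/original = 12798/65586 = 0.195133
savings = 1 - ratio = 1 - 0.195133 = 0.804867
as a percentage: 0.804867 * 100 = 80.49%

Space savings = 1 - 12798/65586 = 80.49%


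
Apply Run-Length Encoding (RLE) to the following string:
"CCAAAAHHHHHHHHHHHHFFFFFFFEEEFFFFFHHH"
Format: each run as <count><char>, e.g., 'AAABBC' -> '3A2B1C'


Scanning runs left to right:
  i=0: run of 'C' x 2 -> '2C'
  i=2: run of 'A' x 4 -> '4A'
  i=6: run of 'H' x 12 -> '12H'
  i=18: run of 'F' x 7 -> '7F'
  i=25: run of 'E' x 3 -> '3E'
  i=28: run of 'F' x 5 -> '5F'
  i=33: run of 'H' x 3 -> '3H'

RLE = 2C4A12H7F3E5F3H


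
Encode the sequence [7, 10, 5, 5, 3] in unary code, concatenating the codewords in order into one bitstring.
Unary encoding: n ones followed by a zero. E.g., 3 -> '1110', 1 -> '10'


Encode each number as n ones followed by a terminating 0:
  7 -> 11111110 (8 bits)
  10 -> 11111111110 (11 bits)
  5 -> 111110 (6 bits)
  5 -> 111110 (6 bits)
  3 -> 1110 (4 bits)
Total length = 8 + 11 + 6 + 6 + 4 = 35 bits.

Unary([7, 10, 5, 5, 3]) = 11111110111111111101111101111101110 (35 bits)


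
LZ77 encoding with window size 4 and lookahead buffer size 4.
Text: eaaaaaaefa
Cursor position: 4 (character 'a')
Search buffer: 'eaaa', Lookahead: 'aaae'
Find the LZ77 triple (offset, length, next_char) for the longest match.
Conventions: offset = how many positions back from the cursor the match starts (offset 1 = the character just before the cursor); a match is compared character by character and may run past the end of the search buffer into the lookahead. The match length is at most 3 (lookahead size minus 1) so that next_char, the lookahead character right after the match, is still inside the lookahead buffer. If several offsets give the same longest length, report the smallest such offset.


Try each offset into the search buffer:
  offset=1 (pos 3, char 'a'): match length 3
  offset=2 (pos 2, char 'a'): match length 3
  offset=3 (pos 1, char 'a'): match length 3
  offset=4 (pos 0, char 'e'): match length 0
Longest match has length 3, found at offsets 1, 2, 3; take the smallest, offset 1.
next_char = character at position 4 + 3 = 7 -> 'e'

Best match: offset=1, length=3 (matching 'aaa' starting at position 3)
LZ77 triple: (1, 3, 'e')


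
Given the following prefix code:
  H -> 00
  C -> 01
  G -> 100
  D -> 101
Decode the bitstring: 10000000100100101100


Decoding step by step:
Bits 100 -> G
Bits 00 -> H
Bits 00 -> H
Bits 01 -> C
Bits 00 -> H
Bits 100 -> G
Bits 101 -> D
Bits 100 -> G


Decoded message: GHHCHGDG


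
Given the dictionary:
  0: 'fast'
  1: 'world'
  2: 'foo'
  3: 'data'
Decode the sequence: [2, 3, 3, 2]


Look up each index in the dictionary:
  2 -> 'foo'
  3 -> 'data'
  3 -> 'data'
  2 -> 'foo'

Decoded: "foo data data foo"


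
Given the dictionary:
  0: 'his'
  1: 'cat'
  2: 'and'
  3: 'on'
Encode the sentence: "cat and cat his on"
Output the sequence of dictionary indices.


Look up each word in the dictionary:
  'cat' -> 1
  'and' -> 2
  'cat' -> 1
  'his' -> 0
  'on' -> 3

Encoded: [1, 2, 1, 0, 3]


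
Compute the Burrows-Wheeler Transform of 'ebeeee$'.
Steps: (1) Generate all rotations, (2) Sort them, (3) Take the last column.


Rotations (sorted):
  0: $ebeeee -> last char: e
  1: beeee$e -> last char: e
  2: e$ebeee -> last char: e
  3: ebeeee$ -> last char: $
  4: ee$ebee -> last char: e
  5: eee$ebe -> last char: e
  6: eeee$eb -> last char: b


BWT = eee$eeb


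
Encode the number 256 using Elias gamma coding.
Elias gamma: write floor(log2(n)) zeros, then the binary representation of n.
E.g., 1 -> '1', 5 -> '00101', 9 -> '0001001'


num_bits = floor(log2(256)) + 1 = 9
leading_zeros = num_bits - 1 = 8
binary(256) = 100000000

Elias gamma(256) = '00000000' + '100000000' = 00000000100000000 (17 bits)


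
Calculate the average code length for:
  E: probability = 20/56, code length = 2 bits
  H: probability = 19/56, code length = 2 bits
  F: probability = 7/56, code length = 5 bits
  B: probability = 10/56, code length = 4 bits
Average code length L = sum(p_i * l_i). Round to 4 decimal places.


Weighted contributions p_i * l_i:
  E: (20/56) * 2 = 40/56
  H: (19/56) * 2 = 38/56
  F: (7/56) * 5 = 35/56
  B: (10/56) * 4 = 40/56
Sum = (40 + 38 + 35 + 40)/56 = 153/56

L = 153/56 = 2.7321 bits/symbol


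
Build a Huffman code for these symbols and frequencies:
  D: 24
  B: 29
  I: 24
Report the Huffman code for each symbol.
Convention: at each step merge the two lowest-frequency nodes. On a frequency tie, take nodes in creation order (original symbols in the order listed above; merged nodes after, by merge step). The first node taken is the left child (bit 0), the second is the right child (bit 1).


Huffman tree construction:
Step 1: Merge D(24) + I(24) = 48
Step 2: Merge B(29) + (D+I)(48) = 77
Read each symbol's code off the tree from the root (left child = 0, right child = 1).

Codes:
  D: 10 (length 2)
  B: 0 (length 1)
  I: 11 (length 2)
Average code length: 125/77 = 1.6234 bits/symbol


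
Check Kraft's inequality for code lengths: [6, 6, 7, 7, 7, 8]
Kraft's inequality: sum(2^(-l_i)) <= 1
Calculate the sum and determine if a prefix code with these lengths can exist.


Sum = 2^(-6) + 2^(-6) + 2^(-7) + 2^(-7) + 2^(-7) + 2^(-8)
    = 0.015625 + 0.015625 + 0.0078125 + 0.0078125 + 0.0078125 + 0.00390625
    = 15/256 = 0.05859375
Since 0.05859375 <= 1, Kraft's inequality IS satisfied.
A prefix code with these lengths CAN exist.

Kraft sum = 0.05859375. Satisfied.


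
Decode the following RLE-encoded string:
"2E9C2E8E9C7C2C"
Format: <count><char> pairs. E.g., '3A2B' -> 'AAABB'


Expanding each <count><char> pair:
  2E -> 'EE'
  9C -> 'CCCCCCCCC'
  2E -> 'EE'
  8E -> 'EEEEEEEE'
  9C -> 'CCCCCCCCC'
  7C -> 'CCCCCCC'
  2C -> 'CC'

Decoded = EECCCCCCCCCEEEEEEEEEECCCCCCCCCCCCCCCCCC


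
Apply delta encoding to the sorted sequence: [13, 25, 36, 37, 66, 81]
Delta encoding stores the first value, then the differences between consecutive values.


First value: 13
Deltas:
  25 - 13 = 12
  36 - 25 = 11
  37 - 36 = 1
  66 - 37 = 29
  81 - 66 = 15


Delta encoded: [13, 12, 11, 1, 29, 15]


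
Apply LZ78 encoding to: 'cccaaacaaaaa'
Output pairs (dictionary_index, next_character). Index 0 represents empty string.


LZ78 encoding steps:
Dictionary: {0: ''}
Step 1: w='' (idx 0), next='c' -> output (0, 'c'), add 'c' as idx 1
Step 2: w='c' (idx 1), next='c' -> output (1, 'c'), add 'cc' as idx 2
Step 3: w='' (idx 0), next='a' -> output (0, 'a'), add 'a' as idx 3
Step 4: w='a' (idx 3), next='a' -> output (3, 'a'), add 'aa' as idx 4
Step 5: w='c' (idx 1), next='a' -> output (1, 'a'), add 'ca' as idx 5
Step 6: w='aa' (idx 4), next='a' -> output (4, 'a'), add 'aaa' as idx 6
Step 7: w='a' (idx 3), end of input -> output (3, '')


Encoded: [(0, 'c'), (1, 'c'), (0, 'a'), (3, 'a'), (1, 'a'), (4, 'a'), (3, '')]
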